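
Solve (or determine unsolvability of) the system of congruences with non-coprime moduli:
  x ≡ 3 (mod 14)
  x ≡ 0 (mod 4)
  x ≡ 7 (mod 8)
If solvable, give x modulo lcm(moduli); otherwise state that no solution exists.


Moduli 14, 4, 8 are not pairwise coprime, so CRT works modulo lcm(m_i) when all pairwise compatibility conditions hold.
Pairwise compatibility: gcd(m_i, m_j) must divide a_i - a_j for every pair.
Merge one congruence at a time:
  Start: x ≡ 3 (mod 14).
  Combine with x ≡ 0 (mod 4): gcd(14, 4) = 2, and 0 - 3 = -3 is NOT divisible by 2.
    ⇒ system is inconsistent (no integer solution).

No solution (the system is inconsistent).


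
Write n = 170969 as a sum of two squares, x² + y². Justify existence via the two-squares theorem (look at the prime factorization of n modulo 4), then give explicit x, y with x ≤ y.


Step 1: Factor n = 170969 = 17 · 89 · 113.
Step 2: Check the mod-4 condition on each prime factor: 17 ≡ 1 (mod 4), exponent 1; 89 ≡ 1 (mod 4), exponent 1; 113 ≡ 1 (mod 4), exponent 1.
All primes ≡ 3 (mod 4) appear to even exponent (or don't appear), so by the two-squares theorem n IS expressible as a sum of two squares.
Step 3: Build a representation. Here n = 17 · 89 · 113 is a product of primes ≡ 1 (mod 4). Each prime p ≡ 1 (mod 4) is itself a sum of two squares; find a² by testing p − a² for a perfect square:
  17: 17 − 1² = 16 = 4² ⇒ 17 = 1² + 4².
  89: 89 − 1² = 88, 89 − 2² = 85, 89 − 3² = 80, 89 − 4² = 73, 89 − 5² = 64 = 8² ⇒ 89 = 5² + 8².
  113: 113 − 1² = 112, 113 − 2² = 109, 113 − 3² = 104, 113 − 4² = 97, 113 − 5² = 88, 113 − 6² = 77, 113 − 7² = 64 = 8² ⇒ 113 = 7² + 8².
  Combine using the Brahmagupta–Fibonacci identity (a² + b²)(c² + d²) = (ac − bd)² + (ad + bc)² = (ac + bd)² + (ad − bc)²:
  17 · 89 = 1513: from (1² + 4²)(5² + 8²), take (1·5 − 4·8, 1·8 + 4·5) = (5 − 32, 8 + 20) = (-27, 28); dropping signs (only squares matter) gives (27, 28); check 27² + 28² = 729 + 784 = 1513 ✓.
  1513 · 113 = 170969: from (27² + 28²)(7² + 8²), take (27·7 − 28·8, 27·8 + 28·7) = (189 − 224, 216 + 196) = (-35, 412); dropping signs (only squares matter) gives (35, 412); check 35² + 412² = 1225 + 169744 = 170969 ✓.
Step 4: Order so x ≤ y and verify: 35² + 412² = 1225 + 169744 = 170969 = n. ✓

n = 170969 = 35² + 412² (one valid representation with x ≤ y).


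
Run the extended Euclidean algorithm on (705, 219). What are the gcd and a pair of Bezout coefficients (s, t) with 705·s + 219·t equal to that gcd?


Euclidean algorithm on (705, 219) — divide until remainder is 0:
  705 = 3 · 219 + 48
  219 = 4 · 48 + 27
  48 = 1 · 27 + 21
  27 = 1 · 21 + 6
  21 = 3 · 6 + 3
  6 = 2 · 3 + 0
gcd(705, 219) = 3.
Track Bezout coefficients alongside the remainders: start with r₀ = 705 = a·1 + b·0 (s = 1, t = 0) and r₁ = 219 = a·0 + b·1 (s = 0, t = 1); each new remainder r_{k+1} = r_{k-1} − q_k·r_k inherits s_{k+1} = s_{k-1} − q_k·s_k, t_{k+1} = t_{k-1} − q_k·t_k, so r_k = a·s_k + b·t_k at every step:
  q = 3: r = 48, s = 1 − 3·0 = 1, t = 0 − 3·1 = -3  (check: 705·1 + 219·(-3) = 48)
  q = 4: r = 27, s = 0 − 4·1 = -4, t = 1 − 4·(-3) = 13  (check: 705·(-4) + 219·13 = 27)
  q = 1: r = 21, s = 1 − 1·(-4) = 5, t = -3 − 1·13 = -16  (check: 705·5 + 219·(-16) = 21)
  q = 1: r = 6, s = -4 − 1·5 = -9, t = 13 − 1·(-16) = 29  (check: 705·(-9) + 219·29 = 6)
  q = 3: r = 3, s = 5 − 3·(-9) = 32, t = -16 − 3·29 = -103  (check: 705·32 + 219·(-103) = 3)
The row with r = 3 (the gcd) gives the Bezout coefficients s = 32, t = -103.
Result: 705 · (32) + 219 · (-103) = 3.

gcd(705, 219) = 3; s = 32, t = -103 (check: 705·32 + 219·(-103) = 3).


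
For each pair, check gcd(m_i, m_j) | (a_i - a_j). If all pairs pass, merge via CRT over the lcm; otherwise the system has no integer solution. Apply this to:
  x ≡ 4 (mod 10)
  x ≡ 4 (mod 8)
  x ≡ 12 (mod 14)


Moduli 10, 8, 14 are not pairwise coprime, so CRT works modulo lcm(m_i) when all pairwise compatibility conditions hold.
Pairwise compatibility: gcd(m_i, m_j) must divide a_i - a_j for every pair.
Merge one congruence at a time:
  Start: x ≡ 4 (mod 10).
  Combine with x ≡ 4 (mod 8): gcd(10, 8) = 2; 4 - 4 = 0, which IS divisible by 2, so compatible.
    Write x = 4 + 10·t and substitute into x ≡ 4 (mod 8): 10·t ≡ 4 − 4 = 0 (mod 8).
    Divide the congruence (and modulus) by g = 2: 5·t ≡ 0 (mod 4).
    Reduce coefficients mod 4: 1·t ≡ 0 (mod 4).
    So t ≡ 0 (mod 4).
    Then x = 4 + 10·0 = 4, valid modulo lcm(10, 8) = 40: x ≡ 4 (mod 40).
  Combine with x ≡ 12 (mod 14): gcd(40, 14) = 2; 12 - 4 = 8, which IS divisible by 2, so compatible.
    Write x = 4 + 40·t and substitute into x ≡ 12 (mod 14): 40·t ≡ 12 − 4 = 8 (mod 14).
    Divide the congruence (and modulus) by g = 2: 20·t ≡ 4 (mod 7).
    Reduce coefficients mod 7: 6·t ≡ 4 (mod 7).
    The inverse of 6 mod 7 is 6 (since 6·6 = 36 = 5·7 + 1), so t ≡ 6·4 = 24 ≡ 3 (mod 7).
    Then x = 4 + 40·3 = 124, valid modulo lcm(40, 14) = 280: x ≡ 124 (mod 280).
Verify: 124 mod 10 = 4, 124 mod 8 = 4, 124 mod 14 = 12.

x ≡ 124 (mod 280).


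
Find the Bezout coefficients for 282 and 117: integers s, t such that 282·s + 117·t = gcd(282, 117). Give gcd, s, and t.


Euclidean algorithm on (282, 117) — divide until remainder is 0:
  282 = 2 · 117 + 48
  117 = 2 · 48 + 21
  48 = 2 · 21 + 6
  21 = 3 · 6 + 3
  6 = 2 · 3 + 0
gcd(282, 117) = 3.
Track Bezout coefficients alongside the remainders: start with r₀ = 282 = a·1 + b·0 (s = 1, t = 0) and r₁ = 117 = a·0 + b·1 (s = 0, t = 1); each new remainder r_{k+1} = r_{k-1} − q_k·r_k inherits s_{k+1} = s_{k-1} − q_k·s_k, t_{k+1} = t_{k-1} − q_k·t_k, so r_k = a·s_k + b·t_k at every step:
  q = 2: r = 48, s = 1 − 2·0 = 1, t = 0 − 2·1 = -2  (check: 282·1 + 117·(-2) = 48)
  q = 2: r = 21, s = 0 − 2·1 = -2, t = 1 − 2·(-2) = 5  (check: 282·(-2) + 117·5 = 21)
  q = 2: r = 6, s = 1 − 2·(-2) = 5, t = -2 − 2·5 = -12  (check: 282·5 + 117·(-12) = 6)
  q = 3: r = 3, s = -2 − 3·5 = -17, t = 5 − 3·(-12) = 41  (check: 282·(-17) + 117·41 = 3)
The row with r = 3 (the gcd) gives the Bezout coefficients s = -17, t = 41.
Result: 282 · (-17) + 117 · (41) = 3.

gcd(282, 117) = 3; s = -17, t = 41 (check: 282·(-17) + 117·41 = 3).


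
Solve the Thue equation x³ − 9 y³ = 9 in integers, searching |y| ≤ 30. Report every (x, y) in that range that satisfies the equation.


The equation is x³ - 9y³ = 9. For fixed y, x³ = 9·y³ + 9, so a solution requires the RHS to be a perfect cube.
Strategy: iterate y from -30 to 30, compute RHS = 9·y³ + 9, and check whether it is a (positive or negative) perfect cube.
Check small values of y:
  y = 0: RHS = 9 is not a perfect cube.
  y = 1: RHS = 18 is not a perfect cube.
  y = -1: RHS = 0 = (0)³ ⇒ x = 0 works.
  y = 2: RHS = 81 is not a perfect cube.
  y = -2: RHS = -63 is not a perfect cube.
  y = 3: RHS = 252 is not a perfect cube.
  y = -3: RHS = -234 is not a perfect cube.
Continuing the search up to |y| = 30 finds no further solutions beyond those listed.
Collected solutions: (0, -1).

Solutions (with |y| ≤ 30): (0, -1).


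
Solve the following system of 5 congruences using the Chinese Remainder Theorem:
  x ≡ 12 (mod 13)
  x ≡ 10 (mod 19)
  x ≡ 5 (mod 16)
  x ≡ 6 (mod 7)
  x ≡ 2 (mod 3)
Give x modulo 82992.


Product of moduli M = 13 · 19 · 16 · 7 · 3 = 82992.
Merge one congruence at a time:
  Start: x ≡ 12 (mod 13).
  Combine with x ≡ 10 (mod 19); new modulus lcm = 247.
    Write x = 12 + 13·t and substitute into x ≡ 10 (mod 19): 13·t ≡ 10 − 12 = -2 (mod 19).
    Reduce coefficients mod 19: 13·t ≡ 17 (mod 19).
    The inverse of 13 mod 19 is 3 (since 13·3 = 39 = 2·19 + 1), so t ≡ 3·17 = 51 ≡ 13 (mod 19).
    Then x = 12 + 13·13 = 181, valid modulo lcm(13, 19) = 247: x ≡ 181 (mod 247).
  Combine with x ≡ 5 (mod 16); new modulus lcm = 3952.
    Write x = 181 + 247·t and substitute into x ≡ 5 (mod 16): 247·t ≡ 5 − 181 = -176 (mod 16).
    Reduce coefficients mod 16: 7·t ≡ 0 (mod 16).
    The inverse of 7 mod 16 is 7 (since 7·7 = 49 = 3·16 + 1), so t ≡ 7·0 = 0 ≡ 0 (mod 16).
    Then x = 181 + 247·0 = 181, valid modulo lcm(247, 16) = 3952: x ≡ 181 (mod 3952).
  Combine with x ≡ 6 (mod 7); new modulus lcm = 27664.
    Write x = 181 + 3952·t and substitute into x ≡ 6 (mod 7): 3952·t ≡ 6 − 181 = -175 (mod 7).
    Reduce coefficients mod 7: 4·t ≡ 0 (mod 7).
    The inverse of 4 mod 7 is 2 (since 4·2 = 8 = 1·7 + 1), so t ≡ 2·0 = 0 ≡ 0 (mod 7).
    Then x = 181 + 3952·0 = 181, valid modulo lcm(3952, 7) = 27664: x ≡ 181 (mod 27664).
  Combine with x ≡ 2 (mod 3); new modulus lcm = 82992.
    Write x = 181 + 27664·t and substitute into x ≡ 2 (mod 3): 27664·t ≡ 2 − 181 = -179 (mod 3).
    Reduce coefficients mod 3: 1·t ≡ 1 (mod 3).
    So t ≡ 1 (mod 3).
    Then x = 181 + 27664·1 = 27845, valid modulo lcm(27664, 3) = 82992: x ≡ 27845 (mod 82992).
Verify against each original: 27845 mod 13 = 12, 27845 mod 19 = 10, 27845 mod 16 = 5, 27845 mod 7 = 6, 27845 mod 3 = 2.

x ≡ 27845 (mod 82992).


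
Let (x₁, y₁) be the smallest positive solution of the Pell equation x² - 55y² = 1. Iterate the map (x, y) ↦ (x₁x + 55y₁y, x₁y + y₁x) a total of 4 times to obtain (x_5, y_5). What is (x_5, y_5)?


Step 1: Find the fundamental solution (x₁, y₁) of x² - 55y² = 1.
  Expand √55 as a continued fraction. a₀ = ⌊√55⌋ = 7; iterate m_{k+1} = d_k·a_k − m_k, d_{k+1} = (55 − m_{k+1}²)/d_k, a_{k+1} = ⌊(a₀ + m_{k+1})/d_{k+1}⌋ (starting m₀ = 0, d₀ = 1), with convergents p_k = a_k·p_{k-1} + p_{k-2}, q_k = a_k·q_{k-1} + q_{k-2} (p₋₁ = 1, q₋₁ = 0):
  k = 0: a₀ = 7; p₀/q₀ = 7/1; p₀² − 55·q₀² = 49 − 55 = -6.
  k = 1: m = 7, d = 6, a = ⌊(7 + 7)/6⌋ = 2; p/q = (2·7 + 1)/(2·1 + 0) = 15/2; p² − 55·q² = 225 − 220 = 5.
  k = 2: m = 5, d = 5, a = ⌊(7 + 5)/5⌋ = 2; p/q = (2·15 + 7)/(2·2 + 1) = 37/5; p² − 55·q² = 1369 − 1375 = -6.
  k = 3: m = 5, d = 6, a = ⌊(7 + 5)/6⌋ = 2; p/q = (2·37 + 15)/(2·5 + 2) = 89/12; p² − 55·q² = 7921 − 7920 = 1.
  The first convergent with p² − 55·q² = 1 gives the fundamental solution (x₁, y₁) = (89, 12).
Step 2: Apply the recurrence (x_{n+1}, y_{n+1}) = (x₁x_n + 55y₁y_n, x₁y_n + y₁x_n) repeatedly.
  From (x_1, y_1) = (89, 12): x_2 = 89·89 + 55·12·12 = 15841; y_2 = 89·12 + 12·89 = 2136.
  From (x_2, y_2) = (15841, 2136): x_3 = 89·15841 + 55·12·2136 = 2819609; y_3 = 89·2136 + 12·15841 = 380196.
  From (x_3, y_3) = (2819609, 380196): x_4 = 89·2819609 + 55·12·380196 = 501874561; y_4 = 89·380196 + 12·2819609 = 67672752.
  From (x_4, y_4) = (501874561, 67672752): x_5 = 89·501874561 + 55·12·67672752 = 89330852249; y_5 = 89·67672752 + 12·501874561 = 12045369660.
Step 3: Verify x_5² - 55·y_5² = 7980001163532668358001 - 7980001163532668358000 = 1 (should be 1). ✓

(x_1, y_1) = (89, 12); (x_5, y_5) = (89330852249, 12045369660).


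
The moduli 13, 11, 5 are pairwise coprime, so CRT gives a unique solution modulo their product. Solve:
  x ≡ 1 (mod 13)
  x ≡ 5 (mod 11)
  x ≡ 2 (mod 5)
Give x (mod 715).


Moduli 13, 11, 5 are pairwise coprime; by CRT there is a unique solution modulo M = 13 · 11 · 5 = 715.
Solve pairwise, accumulating the modulus:
  Start with x ≡ 1 (mod 13).
  Combine with x ≡ 5 (mod 11): since gcd(13, 11) = 1, we get a unique residue mod 143.
    Write x = 1 + 13·t and substitute into x ≡ 5 (mod 11): 13·t ≡ 5 − 1 = 4 (mod 11).
    Reduce coefficients mod 11: 2·t ≡ 4 (mod 11).
    The inverse of 2 mod 11 is 6 (since 2·6 = 12 = 1·11 + 1), so t ≡ 6·4 = 24 ≡ 2 (mod 11).
    Then x = 1 + 13·2 = 27, valid modulo lcm(13, 11) = 143: x ≡ 27 (mod 143).
  Combine with x ≡ 2 (mod 5): since gcd(143, 5) = 1, we get a unique residue mod 715.
    Write x = 27 + 143·t and substitute into x ≡ 2 (mod 5): 143·t ≡ 2 − 27 = -25 (mod 5).
    Reduce coefficients mod 5: 3·t ≡ 0 (mod 5).
    The inverse of 3 mod 5 is 2 (since 3·2 = 6 = 1·5 + 1), so t ≡ 2·0 = 0 ≡ 0 (mod 5).
    Then x = 27 + 143·0 = 27, valid modulo lcm(143, 5) = 715: x ≡ 27 (mod 715).
Verify: 27 mod 13 = 1 ✓, 27 mod 11 = 5 ✓, 27 mod 5 = 2 ✓.

x ≡ 27 (mod 715).


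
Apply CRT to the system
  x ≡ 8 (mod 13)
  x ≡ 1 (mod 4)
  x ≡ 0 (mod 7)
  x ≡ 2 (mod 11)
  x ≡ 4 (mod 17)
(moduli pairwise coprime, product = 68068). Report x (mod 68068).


Product of moduli M = 13 · 4 · 7 · 11 · 17 = 68068.
Merge one congruence at a time:
  Start: x ≡ 8 (mod 13).
  Combine with x ≡ 1 (mod 4); new modulus lcm = 52.
    Write x = 8 + 13·t and substitute into x ≡ 1 (mod 4): 13·t ≡ 1 − 8 = -7 (mod 4).
    Reduce coefficients mod 4: 1·t ≡ 1 (mod 4).
    So t ≡ 1 (mod 4).
    Then x = 8 + 13·1 = 21, valid modulo lcm(13, 4) = 52: x ≡ 21 (mod 52).
  Combine with x ≡ 0 (mod 7); new modulus lcm = 364.
    Write x = 21 + 52·t and substitute into x ≡ 0 (mod 7): 52·t ≡ 0 − 21 = -21 (mod 7).
    Reduce coefficients mod 7: 3·t ≡ 0 (mod 7).
    The inverse of 3 mod 7 is 5 (since 3·5 = 15 = 2·7 + 1), so t ≡ 5·0 = 0 ≡ 0 (mod 7).
    Then x = 21 + 52·0 = 21, valid modulo lcm(52, 7) = 364: x ≡ 21 (mod 364).
  Combine with x ≡ 2 (mod 11); new modulus lcm = 4004.
    Write x = 21 + 364·t and substitute into x ≡ 2 (mod 11): 364·t ≡ 2 − 21 = -19 (mod 11).
    Reduce coefficients mod 11: 1·t ≡ 3 (mod 11).
    So t ≡ 3 (mod 11).
    Then x = 21 + 364·3 = 1113, valid modulo lcm(364, 11) = 4004: x ≡ 1113 (mod 4004).
  Combine with x ≡ 4 (mod 17); new modulus lcm = 68068.
    Write x = 1113 + 4004·t and substitute into x ≡ 4 (mod 17): 4004·t ≡ 4 − 1113 = -1109 (mod 17).
    Reduce coefficients mod 17: 9·t ≡ 13 (mod 17).
    The inverse of 9 mod 17 is 2 (since 9·2 = 18 = 1·17 + 1), so t ≡ 2·13 = 26 ≡ 9 (mod 17).
    Then x = 1113 + 4004·9 = 37149, valid modulo lcm(4004, 17) = 68068: x ≡ 37149 (mod 68068).
Verify against each original: 37149 mod 13 = 8, 37149 mod 4 = 1, 37149 mod 7 = 0, 37149 mod 11 = 2, 37149 mod 17 = 4.

x ≡ 37149 (mod 68068).


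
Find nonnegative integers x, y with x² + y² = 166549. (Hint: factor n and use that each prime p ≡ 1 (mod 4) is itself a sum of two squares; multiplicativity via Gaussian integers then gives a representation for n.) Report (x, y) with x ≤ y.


Step 1: Factor n = 166549 = 17 · 97 · 101.
Step 2: Check the mod-4 condition on each prime factor: 17 ≡ 1 (mod 4), exponent 1; 97 ≡ 1 (mod 4), exponent 1; 101 ≡ 1 (mod 4), exponent 1.
All primes ≡ 3 (mod 4) appear to even exponent (or don't appear), so by the two-squares theorem n IS expressible as a sum of two squares.
Step 3: Build a representation. Here n = 17 · 97 · 101 is a product of primes ≡ 1 (mod 4). Each prime p ≡ 1 (mod 4) is itself a sum of two squares; find a² by testing p − a² for a perfect square:
  17: 17 − 1² = 16 = 4² ⇒ 17 = 1² + 4².
  97: 97 − 1² = 96, 97 − 2² = 93, 97 − 3² = 88, 97 − 4² = 81 = 9² ⇒ 97 = 4² + 9².
  101: 101 − 1² = 100 = 10² ⇒ 101 = 1² + 10².
  Combine using the Brahmagupta–Fibonacci identity (a² + b²)(c² + d²) = (ac − bd)² + (ad + bc)² = (ac + bd)² + (ad − bc)²:
  17 · 97 = 1649: from (1² + 4²)(4² + 9²), take (1·4 − 4·9, 1·9 + 4·4) = (4 − 36, 9 + 16) = (-32, 25); dropping signs (only squares matter) gives (32, 25); check 32² + 25² = 1024 + 625 = 1649 ✓.
  1649 · 101 = 166549: from (32² + 25²)(1² + 10²), take (32·1 − 25·10, 32·10 + 25·1) = (32 − 250, 320 + 25) = (-218, 345); dropping signs (only squares matter) gives (218, 345); check 218² + 345² = 47524 + 119025 = 166549 ✓.
Step 4: Order so x ≤ y and verify: 218² + 345² = 47524 + 119025 = 166549 = n. ✓

n = 166549 = 218² + 345² (one valid representation with x ≤ y).


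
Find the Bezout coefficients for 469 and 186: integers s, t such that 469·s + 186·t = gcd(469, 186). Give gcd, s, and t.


Euclidean algorithm on (469, 186) — divide until remainder is 0:
  469 = 2 · 186 + 97
  186 = 1 · 97 + 89
  97 = 1 · 89 + 8
  89 = 11 · 8 + 1
  8 = 8 · 1 + 0
gcd(469, 186) = 1.
Track Bezout coefficients alongside the remainders: start with r₀ = 469 = a·1 + b·0 (s = 1, t = 0) and r₁ = 186 = a·0 + b·1 (s = 0, t = 1); each new remainder r_{k+1} = r_{k-1} − q_k·r_k inherits s_{k+1} = s_{k-1} − q_k·s_k, t_{k+1} = t_{k-1} − q_k·t_k, so r_k = a·s_k + b·t_k at every step:
  q = 2: r = 97, s = 1 − 2·0 = 1, t = 0 − 2·1 = -2  (check: 469·1 + 186·(-2) = 97)
  q = 1: r = 89, s = 0 − 1·1 = -1, t = 1 − 1·(-2) = 3  (check: 469·(-1) + 186·3 = 89)
  q = 1: r = 8, s = 1 − 1·(-1) = 2, t = -2 − 1·3 = -5  (check: 469·2 + 186·(-5) = 8)
  q = 11: r = 1, s = -1 − 11·2 = -23, t = 3 − 11·(-5) = 58  (check: 469·(-23) + 186·58 = 1)
The row with r = 1 (the gcd) gives the Bezout coefficients s = -23, t = 58.
Result: 469 · (-23) + 186 · (58) = 1.

gcd(469, 186) = 1; s = -23, t = 58 (check: 469·(-23) + 186·58 = 1).


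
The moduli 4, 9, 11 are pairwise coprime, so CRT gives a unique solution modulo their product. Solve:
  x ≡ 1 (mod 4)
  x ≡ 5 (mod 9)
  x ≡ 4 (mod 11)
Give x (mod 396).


Moduli 4, 9, 11 are pairwise coprime; by CRT there is a unique solution modulo M = 4 · 9 · 11 = 396.
Solve pairwise, accumulating the modulus:
  Start with x ≡ 1 (mod 4).
  Combine with x ≡ 5 (mod 9): since gcd(4, 9) = 1, we get a unique residue mod 36.
    Write x = 1 + 4·t and substitute into x ≡ 5 (mod 9): 4·t ≡ 5 − 1 = 4 (mod 9).
    The inverse of 4 mod 9 is 7 (since 4·7 = 28 = 3·9 + 1), so t ≡ 7·4 = 28 ≡ 1 (mod 9).
    Then x = 1 + 4·1 = 5, valid modulo lcm(4, 9) = 36: x ≡ 5 (mod 36).
  Combine with x ≡ 4 (mod 11): since gcd(36, 11) = 1, we get a unique residue mod 396.
    Write x = 5 + 36·t and substitute into x ≡ 4 (mod 11): 36·t ≡ 4 − 5 = -1 (mod 11).
    Reduce coefficients mod 11: 3·t ≡ 10 (mod 11).
    The inverse of 3 mod 11 is 4 (since 3·4 = 12 = 1·11 + 1), so t ≡ 4·10 = 40 ≡ 7 (mod 11).
    Then x = 5 + 36·7 = 257, valid modulo lcm(36, 11) = 396: x ≡ 257 (mod 396).
Verify: 257 mod 4 = 1 ✓, 257 mod 9 = 5 ✓, 257 mod 11 = 4 ✓.

x ≡ 257 (mod 396).


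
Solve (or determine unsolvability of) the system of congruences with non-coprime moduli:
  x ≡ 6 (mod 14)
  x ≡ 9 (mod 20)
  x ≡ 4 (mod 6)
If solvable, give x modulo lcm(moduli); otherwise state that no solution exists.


Moduli 14, 20, 6 are not pairwise coprime, so CRT works modulo lcm(m_i) when all pairwise compatibility conditions hold.
Pairwise compatibility: gcd(m_i, m_j) must divide a_i - a_j for every pair.
Merge one congruence at a time:
  Start: x ≡ 6 (mod 14).
  Combine with x ≡ 9 (mod 20): gcd(14, 20) = 2, and 9 - 6 = 3 is NOT divisible by 2.
    ⇒ system is inconsistent (no integer solution).

No solution (the system is inconsistent).


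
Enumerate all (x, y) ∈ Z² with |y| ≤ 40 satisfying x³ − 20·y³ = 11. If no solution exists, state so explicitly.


The equation is x³ - 20y³ = 11. For fixed y, x³ = 20·y³ + 11, so a solution requires the RHS to be a perfect cube.
Strategy: iterate y from -40 to 40, compute RHS = 20·y³ + 11, and check whether it is a (positive or negative) perfect cube.
Check small values of y:
  y = 0: RHS = 11 is not a perfect cube.
  y = 1: RHS = 31 is not a perfect cube.
  y = -1: RHS = -9 is not a perfect cube.
  y = 2: RHS = 171 is not a perfect cube.
  y = -2: RHS = -149 is not a perfect cube.
  y = 3: RHS = 551 is not a perfect cube.
  y = -3: RHS = -529 is not a perfect cube.
Continuing the search up to |y| = 40 finds no solutions either.
No (x, y) in the scanned range satisfies the equation.

No integer solutions with |y| ≤ 40.


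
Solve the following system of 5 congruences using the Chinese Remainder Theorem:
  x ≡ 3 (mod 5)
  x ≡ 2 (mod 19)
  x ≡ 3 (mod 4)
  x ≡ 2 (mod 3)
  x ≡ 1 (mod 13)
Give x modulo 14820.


Product of moduli M = 5 · 19 · 4 · 3 · 13 = 14820.
Merge one congruence at a time:
  Start: x ≡ 3 (mod 5).
  Combine with x ≡ 2 (mod 19); new modulus lcm = 95.
    Write x = 3 + 5·t and substitute into x ≡ 2 (mod 19): 5·t ≡ 2 − 3 = -1 (mod 19).
    Reduce coefficients mod 19: 5·t ≡ 18 (mod 19).
    The inverse of 5 mod 19 is 4 (since 5·4 = 20 = 1·19 + 1), so t ≡ 4·18 = 72 ≡ 15 (mod 19).
    Then x = 3 + 5·15 = 78, valid modulo lcm(5, 19) = 95: x ≡ 78 (mod 95).
  Combine with x ≡ 3 (mod 4); new modulus lcm = 380.
    Write x = 78 + 95·t and substitute into x ≡ 3 (mod 4): 95·t ≡ 3 − 78 = -75 (mod 4).
    Reduce coefficients mod 4: 3·t ≡ 1 (mod 4).
    The inverse of 3 mod 4 is 3 (since 3·3 = 9 = 2·4 + 1), so t ≡ 3·1 = 3 ≡ 3 (mod 4).
    Then x = 78 + 95·3 = 363, valid modulo lcm(95, 4) = 380: x ≡ 363 (mod 380).
  Combine with x ≡ 2 (mod 3); new modulus lcm = 1140.
    Write x = 363 + 380·t and substitute into x ≡ 2 (mod 3): 380·t ≡ 2 − 363 = -361 (mod 3).
    Reduce coefficients mod 3: 2·t ≡ 2 (mod 3).
    The inverse of 2 mod 3 is 2 (since 2·2 = 4 = 1·3 + 1), so t ≡ 2·2 = 4 ≡ 1 (mod 3).
    Then x = 363 + 380·1 = 743, valid modulo lcm(380, 3) = 1140: x ≡ 743 (mod 1140).
  Combine with x ≡ 1 (mod 13); new modulus lcm = 14820.
    Write x = 743 + 1140·t and substitute into x ≡ 1 (mod 13): 1140·t ≡ 1 − 743 = -742 (mod 13).
    Reduce coefficients mod 13: 9·t ≡ 12 (mod 13).
    The inverse of 9 mod 13 is 3 (since 9·3 = 27 = 2·13 + 1), so t ≡ 3·12 = 36 ≡ 10 (mod 13).
    Then x = 743 + 1140·10 = 12143, valid modulo lcm(1140, 13) = 14820: x ≡ 12143 (mod 14820).
Verify against each original: 12143 mod 5 = 3, 12143 mod 19 = 2, 12143 mod 4 = 3, 12143 mod 3 = 2, 12143 mod 13 = 1.

x ≡ 12143 (mod 14820).


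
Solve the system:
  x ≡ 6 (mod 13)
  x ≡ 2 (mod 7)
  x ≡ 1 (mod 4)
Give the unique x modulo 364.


Moduli 13, 7, 4 are pairwise coprime; by CRT there is a unique solution modulo M = 13 · 7 · 4 = 364.
Solve pairwise, accumulating the modulus:
  Start with x ≡ 6 (mod 13).
  Combine with x ≡ 2 (mod 7): since gcd(13, 7) = 1, we get a unique residue mod 91.
    Write x = 6 + 13·t and substitute into x ≡ 2 (mod 7): 13·t ≡ 2 − 6 = -4 (mod 7).
    Reduce coefficients mod 7: 6·t ≡ 3 (mod 7).
    The inverse of 6 mod 7 is 6 (since 6·6 = 36 = 5·7 + 1), so t ≡ 6·3 = 18 ≡ 4 (mod 7).
    Then x = 6 + 13·4 = 58, valid modulo lcm(13, 7) = 91: x ≡ 58 (mod 91).
  Combine with x ≡ 1 (mod 4): since gcd(91, 4) = 1, we get a unique residue mod 364.
    Write x = 58 + 91·t and substitute into x ≡ 1 (mod 4): 91·t ≡ 1 − 58 = -57 (mod 4).
    Reduce coefficients mod 4: 3·t ≡ 3 (mod 4).
    The inverse of 3 mod 4 is 3 (since 3·3 = 9 = 2·4 + 1), so t ≡ 3·3 = 9 ≡ 1 (mod 4).
    Then x = 58 + 91·1 = 149, valid modulo lcm(91, 4) = 364: x ≡ 149 (mod 364).
Verify: 149 mod 13 = 6 ✓, 149 mod 7 = 2 ✓, 149 mod 4 = 1 ✓.

x ≡ 149 (mod 364).


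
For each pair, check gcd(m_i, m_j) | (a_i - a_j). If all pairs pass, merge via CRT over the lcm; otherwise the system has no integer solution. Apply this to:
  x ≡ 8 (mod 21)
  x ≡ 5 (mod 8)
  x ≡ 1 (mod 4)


Moduli 21, 8, 4 are not pairwise coprime, so CRT works modulo lcm(m_i) when all pairwise compatibility conditions hold.
Pairwise compatibility: gcd(m_i, m_j) must divide a_i - a_j for every pair.
Merge one congruence at a time:
  Start: x ≡ 8 (mod 21).
  Combine with x ≡ 5 (mod 8): gcd(21, 8) = 1; 5 - 8 = -3, which IS divisible by 1, so compatible.
    Write x = 8 + 21·t and substitute into x ≡ 5 (mod 8): 21·t ≡ 5 − 8 = -3 (mod 8).
    Reduce coefficients mod 8: 5·t ≡ 5 (mod 8).
    The inverse of 5 mod 8 is 5 (since 5·5 = 25 = 3·8 + 1), so t ≡ 5·5 = 25 ≡ 1 (mod 8).
    Then x = 8 + 21·1 = 29, valid modulo lcm(21, 8) = 168: x ≡ 29 (mod 168).
  Combine with x ≡ 1 (mod 4): gcd(168, 4) = 4; 1 - 29 = -28, which IS divisible by 4, so compatible.
    Write x = 29 + 168·t and substitute into x ≡ 1 (mod 4): 168·t ≡ 1 − 29 = -28 (mod 4).
    Divide the congruence (and modulus) by g = 4: 42·t ≡ -7 (mod 1).
    Modulo 1 every t works; take t = 0.
    Then x = 29 + 168·0 = 29, valid modulo lcm(168, 4) = 168: x ≡ 29 (mod 168).
Verify: 29 mod 21 = 8, 29 mod 8 = 5, 29 mod 4 = 1.

x ≡ 29 (mod 168).


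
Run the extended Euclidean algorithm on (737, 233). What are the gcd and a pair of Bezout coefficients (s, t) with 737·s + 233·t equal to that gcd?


Euclidean algorithm on (737, 233) — divide until remainder is 0:
  737 = 3 · 233 + 38
  233 = 6 · 38 + 5
  38 = 7 · 5 + 3
  5 = 1 · 3 + 2
  3 = 1 · 2 + 1
  2 = 2 · 1 + 0
gcd(737, 233) = 1.
Track Bezout coefficients alongside the remainders: start with r₀ = 737 = a·1 + b·0 (s = 1, t = 0) and r₁ = 233 = a·0 + b·1 (s = 0, t = 1); each new remainder r_{k+1} = r_{k-1} − q_k·r_k inherits s_{k+1} = s_{k-1} − q_k·s_k, t_{k+1} = t_{k-1} − q_k·t_k, so r_k = a·s_k + b·t_k at every step:
  q = 3: r = 38, s = 1 − 3·0 = 1, t = 0 − 3·1 = -3  (check: 737·1 + 233·(-3) = 38)
  q = 6: r = 5, s = 0 − 6·1 = -6, t = 1 − 6·(-3) = 19  (check: 737·(-6) + 233·19 = 5)
  q = 7: r = 3, s = 1 − 7·(-6) = 43, t = -3 − 7·19 = -136  (check: 737·43 + 233·(-136) = 3)
  q = 1: r = 2, s = -6 − 1·43 = -49, t = 19 − 1·(-136) = 155  (check: 737·(-49) + 233·155 = 2)
  q = 1: r = 1, s = 43 − 1·(-49) = 92, t = -136 − 1·155 = -291  (check: 737·92 + 233·(-291) = 1)
The row with r = 1 (the gcd) gives the Bezout coefficients s = 92, t = -291.
Result: 737 · (92) + 233 · (-291) = 1.

gcd(737, 233) = 1; s = 92, t = -291 (check: 737·92 + 233·(-291) = 1).


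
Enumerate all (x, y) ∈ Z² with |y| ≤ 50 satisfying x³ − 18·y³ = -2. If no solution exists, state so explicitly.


The equation is x³ - 18y³ = -2. For fixed y, x³ = 18·y³ − 2, so a solution requires the RHS to be a perfect cube.
Strategy: iterate y from -50 to 50, compute RHS = 18·y³ − 2, and check whether it is a (positive or negative) perfect cube.
Check small values of y:
  y = 0: RHS = -2 is not a perfect cube.
  y = 1: RHS = 16 is not a perfect cube.
  y = -1: RHS = -20 is not a perfect cube.
  y = 2: RHS = 142 is not a perfect cube.
  y = -2: RHS = -146 is not a perfect cube.
  y = 3: RHS = 484 is not a perfect cube.
  y = -3: RHS = -488 is not a perfect cube.
Continuing the search up to |y| = 50 finds no solutions either.
No (x, y) in the scanned range satisfies the equation.

No integer solutions with |y| ≤ 50.


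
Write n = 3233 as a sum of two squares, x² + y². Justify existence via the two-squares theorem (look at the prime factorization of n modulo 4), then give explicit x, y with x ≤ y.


Step 1: Factor n = 3233 = 53 · 61.
Step 2: Check the mod-4 condition on each prime factor: 53 ≡ 1 (mod 4), exponent 1; 61 ≡ 1 (mod 4), exponent 1.
All primes ≡ 3 (mod 4) appear to even exponent (or don't appear), so by the two-squares theorem n IS expressible as a sum of two squares.
Step 3: Build a representation. Here n = 53 · 61 is a product of primes ≡ 1 (mod 4). Each prime p ≡ 1 (mod 4) is itself a sum of two squares; find a² by testing p − a² for a perfect square:
  53: 53 − 1² = 52, 53 − 2² = 49 = 7² ⇒ 53 = 2² + 7².
  61: 61 − 1² = 60, 61 − 2² = 57, 61 − 3² = 52, 61 − 4² = 45, 61 − 5² = 36 = 6² ⇒ 61 = 5² + 6².
  Combine using the Brahmagupta–Fibonacci identity (a² + b²)(c² + d²) = (ac − bd)² + (ad + bc)² = (ac + bd)² + (ad − bc)²:
  53 · 61 = 3233: from (2² + 7²)(5² + 6²), take (2·5 − 7·6, 2·6 + 7·5) = (10 − 42, 12 + 35) = (-32, 47); dropping signs (only squares matter) gives (32, 47); check 32² + 47² = 1024 + 2209 = 3233 ✓.
Step 4: Order so x ≤ y and verify: 32² + 47² = 1024 + 2209 = 3233 = n. ✓

n = 3233 = 32² + 47² (one valid representation with x ≤ y).


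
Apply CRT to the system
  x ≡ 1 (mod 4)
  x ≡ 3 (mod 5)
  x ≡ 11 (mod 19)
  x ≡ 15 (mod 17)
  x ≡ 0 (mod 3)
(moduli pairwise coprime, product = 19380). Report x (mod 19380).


Product of moduli M = 4 · 5 · 19 · 17 · 3 = 19380.
Merge one congruence at a time:
  Start: x ≡ 1 (mod 4).
  Combine with x ≡ 3 (mod 5); new modulus lcm = 20.
    Write x = 1 + 4·t and substitute into x ≡ 3 (mod 5): 4·t ≡ 3 − 1 = 2 (mod 5).
    The inverse of 4 mod 5 is 4 (since 4·4 = 16 = 3·5 + 1), so t ≡ 4·2 = 8 ≡ 3 (mod 5).
    Then x = 1 + 4·3 = 13, valid modulo lcm(4, 5) = 20: x ≡ 13 (mod 20).
  Combine with x ≡ 11 (mod 19); new modulus lcm = 380.
    Write x = 13 + 20·t and substitute into x ≡ 11 (mod 19): 20·t ≡ 11 − 13 = -2 (mod 19).
    Reduce coefficients mod 19: 1·t ≡ 17 (mod 19).
    So t ≡ 17 (mod 19).
    Then x = 13 + 20·17 = 353, valid modulo lcm(20, 19) = 380: x ≡ 353 (mod 380).
  Combine with x ≡ 15 (mod 17); new modulus lcm = 6460.
    Write x = 353 + 380·t and substitute into x ≡ 15 (mod 17): 380·t ≡ 15 − 353 = -338 (mod 17).
    Reduce coefficients mod 17: 6·t ≡ 2 (mod 17).
    The inverse of 6 mod 17 is 3 (since 6·3 = 18 = 1·17 + 1), so t ≡ 3·2 = 6 ≡ 6 (mod 17).
    Then x = 353 + 380·6 = 2633, valid modulo lcm(380, 17) = 6460: x ≡ 2633 (mod 6460).
  Combine with x ≡ 0 (mod 3); new modulus lcm = 19380.
    Write x = 2633 + 6460·t and substitute into x ≡ 0 (mod 3): 6460·t ≡ 0 − 2633 = -2633 (mod 3).
    Reduce coefficients mod 3: 1·t ≡ 1 (mod 3).
    So t ≡ 1 (mod 3).
    Then x = 2633 + 6460·1 = 9093, valid modulo lcm(6460, 3) = 19380: x ≡ 9093 (mod 19380).
Verify against each original: 9093 mod 4 = 1, 9093 mod 5 = 3, 9093 mod 19 = 11, 9093 mod 17 = 15, 9093 mod 3 = 0.

x ≡ 9093 (mod 19380).


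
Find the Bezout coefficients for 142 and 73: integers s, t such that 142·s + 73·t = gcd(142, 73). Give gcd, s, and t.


Euclidean algorithm on (142, 73) — divide until remainder is 0:
  142 = 1 · 73 + 69
  73 = 1 · 69 + 4
  69 = 17 · 4 + 1
  4 = 4 · 1 + 0
gcd(142, 73) = 1.
Track Bezout coefficients alongside the remainders: start with r₀ = 142 = a·1 + b·0 (s = 1, t = 0) and r₁ = 73 = a·0 + b·1 (s = 0, t = 1); each new remainder r_{k+1} = r_{k-1} − q_k·r_k inherits s_{k+1} = s_{k-1} − q_k·s_k, t_{k+1} = t_{k-1} − q_k·t_k, so r_k = a·s_k + b·t_k at every step:
  q = 1: r = 69, s = 1 − 1·0 = 1, t = 0 − 1·1 = -1  (check: 142·1 + 73·(-1) = 69)
  q = 1: r = 4, s = 0 − 1·1 = -1, t = 1 − 1·(-1) = 2  (check: 142·(-1) + 73·2 = 4)
  q = 17: r = 1, s = 1 − 17·(-1) = 18, t = -1 − 17·2 = -35  (check: 142·18 + 73·(-35) = 1)
The row with r = 1 (the gcd) gives the Bezout coefficients s = 18, t = -35.
Result: 142 · (18) + 73 · (-35) = 1.

gcd(142, 73) = 1; s = 18, t = -35 (check: 142·18 + 73·(-35) = 1).


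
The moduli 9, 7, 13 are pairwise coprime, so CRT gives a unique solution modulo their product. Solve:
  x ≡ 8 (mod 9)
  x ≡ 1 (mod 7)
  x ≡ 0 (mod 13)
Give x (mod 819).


Moduli 9, 7, 13 are pairwise coprime; by CRT there is a unique solution modulo M = 9 · 7 · 13 = 819.
Solve pairwise, accumulating the modulus:
  Start with x ≡ 8 (mod 9).
  Combine with x ≡ 1 (mod 7): since gcd(9, 7) = 1, we get a unique residue mod 63.
    Write x = 8 + 9·t and substitute into x ≡ 1 (mod 7): 9·t ≡ 1 − 8 = -7 (mod 7).
    Reduce coefficients mod 7: 2·t ≡ 0 (mod 7).
    The inverse of 2 mod 7 is 4 (since 2·4 = 8 = 1·7 + 1), so t ≡ 4·0 = 0 ≡ 0 (mod 7).
    Then x = 8 + 9·0 = 8, valid modulo lcm(9, 7) = 63: x ≡ 8 (mod 63).
  Combine with x ≡ 0 (mod 13): since gcd(63, 13) = 1, we get a unique residue mod 819.
    Write x = 8 + 63·t and substitute into x ≡ 0 (mod 13): 63·t ≡ 0 − 8 = -8 (mod 13).
    Reduce coefficients mod 13: 11·t ≡ 5 (mod 13).
    The inverse of 11 mod 13 is 6 (since 11·6 = 66 = 5·13 + 1), so t ≡ 6·5 = 30 ≡ 4 (mod 13).
    Then x = 8 + 63·4 = 260, valid modulo lcm(63, 13) = 819: x ≡ 260 (mod 819).
Verify: 260 mod 9 = 8 ✓, 260 mod 7 = 1 ✓, 260 mod 13 = 0 ✓.

x ≡ 260 (mod 819).


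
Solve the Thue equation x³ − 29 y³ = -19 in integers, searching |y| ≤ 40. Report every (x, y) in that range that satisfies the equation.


The equation is x³ - 29y³ = -19. For fixed y, x³ = 29·y³ − 19, so a solution requires the RHS to be a perfect cube.
Strategy: iterate y from -40 to 40, compute RHS = 29·y³ − 19, and check whether it is a (positive or negative) perfect cube.
Check small values of y:
  y = 0: RHS = -19 is not a perfect cube.
  y = 1: RHS = 10 is not a perfect cube.
  y = -1: RHS = -48 is not a perfect cube.
  y = 2: RHS = 213 is not a perfect cube.
  y = -2: RHS = -251 is not a perfect cube.
  y = 3: RHS = 764 is not a perfect cube.
  y = -3: RHS = -802 is not a perfect cube.
Continuing the search up to |y| = 40 finds no solutions either.
No (x, y) in the scanned range satisfies the equation.

No integer solutions with |y| ≤ 40.


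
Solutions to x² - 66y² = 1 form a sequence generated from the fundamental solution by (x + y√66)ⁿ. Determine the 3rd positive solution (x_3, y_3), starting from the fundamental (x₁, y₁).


Step 1: Find the fundamental solution (x₁, y₁) of x² - 66y² = 1.
  Expand √66 as a continued fraction. a₀ = ⌊√66⌋ = 8; iterate m_{k+1} = d_k·a_k − m_k, d_{k+1} = (66 − m_{k+1}²)/d_k, a_{k+1} = ⌊(a₀ + m_{k+1})/d_{k+1}⌋ (starting m₀ = 0, d₀ = 1), with convergents p_k = a_k·p_{k-1} + p_{k-2}, q_k = a_k·q_{k-1} + q_{k-2} (p₋₁ = 1, q₋₁ = 0):
  k = 0: a₀ = 8; p₀/q₀ = 8/1; p₀² − 66·q₀² = 64 − 66 = -2.
  k = 1: m = 8, d = 2, a = ⌊(8 + 8)/2⌋ = 8; p/q = (8·8 + 1)/(8·1 + 0) = 65/8; p² − 66·q² = 4225 − 4224 = 1.
  The first convergent with p² − 66·q² = 1 gives the fundamental solution (x₁, y₁) = (65, 8).
Step 2: Apply the recurrence (x_{n+1}, y_{n+1}) = (x₁x_n + 66y₁y_n, x₁y_n + y₁x_n) repeatedly.
  From (x_1, y_1) = (65, 8): x_2 = 65·65 + 66·8·8 = 8449; y_2 = 65·8 + 8·65 = 1040.
  From (x_2, y_2) = (8449, 1040): x_3 = 65·8449 + 66·8·1040 = 1098305; y_3 = 65·1040 + 8·8449 = 135192.
Step 3: Verify x_3² - 66·y_3² = 1206273873025 - 1206273873024 = 1 (should be 1). ✓

(x_1, y_1) = (65, 8); (x_3, y_3) = (1098305, 135192).


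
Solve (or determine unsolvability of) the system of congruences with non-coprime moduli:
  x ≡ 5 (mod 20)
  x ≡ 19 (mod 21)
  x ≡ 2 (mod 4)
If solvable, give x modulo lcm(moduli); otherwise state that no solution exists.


Moduli 20, 21, 4 are not pairwise coprime, so CRT works modulo lcm(m_i) when all pairwise compatibility conditions hold.
Pairwise compatibility: gcd(m_i, m_j) must divide a_i - a_j for every pair.
Merge one congruence at a time:
  Start: x ≡ 5 (mod 20).
  Combine with x ≡ 19 (mod 21): gcd(20, 21) = 1; 19 - 5 = 14, which IS divisible by 1, so compatible.
    Write x = 5 + 20·t and substitute into x ≡ 19 (mod 21): 20·t ≡ 19 − 5 = 14 (mod 21).
    The inverse of 20 mod 21 is 20 (since 20·20 = 400 = 19·21 + 1), so t ≡ 20·14 = 280 ≡ 7 (mod 21).
    Then x = 5 + 20·7 = 145, valid modulo lcm(20, 21) = 420: x ≡ 145 (mod 420).
  Combine with x ≡ 2 (mod 4): gcd(420, 4) = 4, and 2 - 145 = -143 is NOT divisible by 4.
    ⇒ system is inconsistent (no integer solution).

No solution (the system is inconsistent).


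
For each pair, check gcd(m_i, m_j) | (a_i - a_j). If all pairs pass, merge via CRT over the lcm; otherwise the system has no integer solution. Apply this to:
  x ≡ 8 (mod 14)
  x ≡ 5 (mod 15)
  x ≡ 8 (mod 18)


Moduli 14, 15, 18 are not pairwise coprime, so CRT works modulo lcm(m_i) when all pairwise compatibility conditions hold.
Pairwise compatibility: gcd(m_i, m_j) must divide a_i - a_j for every pair.
Merge one congruence at a time:
  Start: x ≡ 8 (mod 14).
  Combine with x ≡ 5 (mod 15): gcd(14, 15) = 1; 5 - 8 = -3, which IS divisible by 1, so compatible.
    Write x = 8 + 14·t and substitute into x ≡ 5 (mod 15): 14·t ≡ 5 − 8 = -3 (mod 15).
    Reduce coefficients mod 15: 14·t ≡ 12 (mod 15).
    The inverse of 14 mod 15 is 14 (since 14·14 = 196 = 13·15 + 1), so t ≡ 14·12 = 168 ≡ 3 (mod 15).
    Then x = 8 + 14·3 = 50, valid modulo lcm(14, 15) = 210: x ≡ 50 (mod 210).
  Combine with x ≡ 8 (mod 18): gcd(210, 18) = 6; 8 - 50 = -42, which IS divisible by 6, so compatible.
    Write x = 50 + 210·t and substitute into x ≡ 8 (mod 18): 210·t ≡ 8 − 50 = -42 (mod 18).
    Divide the congruence (and modulus) by g = 6: 35·t ≡ -7 (mod 3).
    Reduce coefficients mod 3: 2·t ≡ 2 (mod 3).
    The inverse of 2 mod 3 is 2 (since 2·2 = 4 = 1·3 + 1), so t ≡ 2·2 = 4 ≡ 1 (mod 3).
    Then x = 50 + 210·1 = 260, valid modulo lcm(210, 18) = 630: x ≡ 260 (mod 630).
Verify: 260 mod 14 = 8, 260 mod 15 = 5, 260 mod 18 = 8.

x ≡ 260 (mod 630).


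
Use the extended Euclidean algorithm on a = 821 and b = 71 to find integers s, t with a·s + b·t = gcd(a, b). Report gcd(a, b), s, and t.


Euclidean algorithm on (821, 71) — divide until remainder is 0:
  821 = 11 · 71 + 40
  71 = 1 · 40 + 31
  40 = 1 · 31 + 9
  31 = 3 · 9 + 4
  9 = 2 · 4 + 1
  4 = 4 · 1 + 0
gcd(821, 71) = 1.
Track Bezout coefficients alongside the remainders: start with r₀ = 821 = a·1 + b·0 (s = 1, t = 0) and r₁ = 71 = a·0 + b·1 (s = 0, t = 1); each new remainder r_{k+1} = r_{k-1} − q_k·r_k inherits s_{k+1} = s_{k-1} − q_k·s_k, t_{k+1} = t_{k-1} − q_k·t_k, so r_k = a·s_k + b·t_k at every step:
  q = 11: r = 40, s = 1 − 11·0 = 1, t = 0 − 11·1 = -11  (check: 821·1 + 71·(-11) = 40)
  q = 1: r = 31, s = 0 − 1·1 = -1, t = 1 − 1·(-11) = 12  (check: 821·(-1) + 71·12 = 31)
  q = 1: r = 9, s = 1 − 1·(-1) = 2, t = -11 − 1·12 = -23  (check: 821·2 + 71·(-23) = 9)
  q = 3: r = 4, s = -1 − 3·2 = -7, t = 12 − 3·(-23) = 81  (check: 821·(-7) + 71·81 = 4)
  q = 2: r = 1, s = 2 − 2·(-7) = 16, t = -23 − 2·81 = -185  (check: 821·16 + 71·(-185) = 1)
The row with r = 1 (the gcd) gives the Bezout coefficients s = 16, t = -185.
Result: 821 · (16) + 71 · (-185) = 1.

gcd(821, 71) = 1; s = 16, t = -185 (check: 821·16 + 71·(-185) = 1).


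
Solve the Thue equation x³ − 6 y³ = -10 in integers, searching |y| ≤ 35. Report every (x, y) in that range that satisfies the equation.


The equation is x³ - 6y³ = -10. For fixed y, x³ = 6·y³ − 10, so a solution requires the RHS to be a perfect cube.
Strategy: iterate y from -35 to 35, compute RHS = 6·y³ − 10, and check whether it is a (positive or negative) perfect cube.
Check small values of y:
  y = 0: RHS = -10 is not a perfect cube.
  y = 1: RHS = -4 is not a perfect cube.
  y = -1: RHS = -16 is not a perfect cube.
  y = 2: RHS = 38 is not a perfect cube.
  y = -2: RHS = -58 is not a perfect cube.
  y = 3: RHS = 152 is not a perfect cube.
  y = -3: RHS = -172 is not a perfect cube.
Continuing the search up to |y| = 35 finds no solutions either.
No (x, y) in the scanned range satisfies the equation.

No integer solutions with |y| ≤ 35.


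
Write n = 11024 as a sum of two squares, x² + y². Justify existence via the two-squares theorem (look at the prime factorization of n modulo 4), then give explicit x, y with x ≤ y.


Step 1: Factor n = 11024 = 2^4 · 13 · 53.
Step 2: Check the mod-4 condition on each prime factor: 2 = 2 (special); 13 ≡ 1 (mod 4), exponent 1; 53 ≡ 1 (mod 4), exponent 1.
All primes ≡ 3 (mod 4) appear to even exponent (or don't appear), so by the two-squares theorem n IS expressible as a sum of two squares.
Step 3: Build a representation. Group n = k² · m with k = 4 and m = 13 · 53 = 689 (a product of primes ≡ 1 (mod 4)); a representation of m scales to one of n via (k·x)² + (k·y)² = k²(x² + y²). Each prime p ≡ 1 (mod 4) is itself a sum of two squares; find a² by testing p − a² for a perfect square:
  13: 13 − 1² = 12, 13 − 2² = 9 = 3² ⇒ 13 = 2² + 3².
  53: 53 − 1² = 52, 53 − 2² = 49 = 7² ⇒ 53 = 2² + 7².
  Combine using the Brahmagupta–Fibonacci identity (a² + b²)(c² + d²) = (ac − bd)² + (ad + bc)² = (ac + bd)² + (ad − bc)²:
  13 · 53 = 689: from (2² + 3²)(2² + 7²), take (2·2 − 3·7, 2·7 + 3·2) = (4 − 21, 14 + 6) = (-17, 20); dropping signs (only squares matter) gives (17, 20); check 17² + 20² = 289 + 400 = 689 ✓.
  Scale by k = 4: (4·17, 4·20) = (68, 80).
Step 4: Order so x ≤ y and verify: 68² + 80² = 4624 + 6400 = 11024 = n. ✓

n = 11024 = 68² + 80² (one valid representation with x ≤ y).
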